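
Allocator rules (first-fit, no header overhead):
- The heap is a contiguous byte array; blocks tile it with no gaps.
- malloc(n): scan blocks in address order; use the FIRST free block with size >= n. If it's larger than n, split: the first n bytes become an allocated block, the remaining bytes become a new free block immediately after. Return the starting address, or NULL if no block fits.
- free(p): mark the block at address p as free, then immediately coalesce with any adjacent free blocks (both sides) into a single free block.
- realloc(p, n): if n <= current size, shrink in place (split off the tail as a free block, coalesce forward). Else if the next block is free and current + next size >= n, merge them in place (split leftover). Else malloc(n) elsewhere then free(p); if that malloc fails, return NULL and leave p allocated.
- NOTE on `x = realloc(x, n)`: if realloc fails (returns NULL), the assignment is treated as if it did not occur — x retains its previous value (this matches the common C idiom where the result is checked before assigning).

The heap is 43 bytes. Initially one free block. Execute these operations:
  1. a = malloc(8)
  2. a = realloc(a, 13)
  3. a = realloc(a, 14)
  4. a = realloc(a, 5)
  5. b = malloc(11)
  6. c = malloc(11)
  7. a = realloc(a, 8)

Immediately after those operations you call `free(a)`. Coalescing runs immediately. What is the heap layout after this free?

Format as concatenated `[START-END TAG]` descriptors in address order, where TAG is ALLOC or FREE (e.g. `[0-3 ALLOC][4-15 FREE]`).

Answer: [0-4 FREE][5-15 ALLOC][16-26 ALLOC][27-42 FREE]

Derivation:
Op 1: a = malloc(8) -> a = 0; heap: [0-7 ALLOC][8-42 FREE]
Op 2: a = realloc(a, 13) -> a = 0; heap: [0-12 ALLOC][13-42 FREE]
Op 3: a = realloc(a, 14) -> a = 0; heap: [0-13 ALLOC][14-42 FREE]
Op 4: a = realloc(a, 5) -> a = 0; heap: [0-4 ALLOC][5-42 FREE]
Op 5: b = malloc(11) -> b = 5; heap: [0-4 ALLOC][5-15 ALLOC][16-42 FREE]
Op 6: c = malloc(11) -> c = 16; heap: [0-4 ALLOC][5-15 ALLOC][16-26 ALLOC][27-42 FREE]
Op 7: a = realloc(a, 8) -> a = 27; heap: [0-4 FREE][5-15 ALLOC][16-26 ALLOC][27-34 ALLOC][35-42 FREE]
free(a): a = 27 -> block [27-34 ALLOC]; mark free, coalesce with adjacent free neighbors -> [0-4 FREE][5-15 ALLOC][16-26 ALLOC][27-42 FREE]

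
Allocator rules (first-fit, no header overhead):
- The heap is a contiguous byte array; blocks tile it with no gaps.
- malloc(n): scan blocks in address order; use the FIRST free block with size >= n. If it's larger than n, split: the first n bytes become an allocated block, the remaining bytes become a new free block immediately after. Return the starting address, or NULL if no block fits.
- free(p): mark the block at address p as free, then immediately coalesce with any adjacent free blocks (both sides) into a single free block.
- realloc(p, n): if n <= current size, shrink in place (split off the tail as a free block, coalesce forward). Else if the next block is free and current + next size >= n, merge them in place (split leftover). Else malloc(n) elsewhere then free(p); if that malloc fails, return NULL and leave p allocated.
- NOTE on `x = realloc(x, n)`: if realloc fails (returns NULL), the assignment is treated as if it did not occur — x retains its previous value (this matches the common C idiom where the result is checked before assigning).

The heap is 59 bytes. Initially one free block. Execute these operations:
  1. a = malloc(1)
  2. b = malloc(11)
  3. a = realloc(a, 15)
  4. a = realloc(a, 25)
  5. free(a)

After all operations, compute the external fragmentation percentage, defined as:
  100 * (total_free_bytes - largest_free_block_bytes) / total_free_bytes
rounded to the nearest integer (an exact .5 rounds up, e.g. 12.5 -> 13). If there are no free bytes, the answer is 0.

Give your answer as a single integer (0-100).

Op 1: a = malloc(1) -> a = 0; heap: [0-0 ALLOC][1-58 FREE]
Op 2: b = malloc(11) -> b = 1; heap: [0-0 ALLOC][1-11 ALLOC][12-58 FREE]
Op 3: a = realloc(a, 15) -> a = 12; heap: [0-0 FREE][1-11 ALLOC][12-26 ALLOC][27-58 FREE]
Op 4: a = realloc(a, 25) -> a = 12; heap: [0-0 FREE][1-11 ALLOC][12-36 ALLOC][37-58 FREE]
Op 5: free(a) -> (freed a); heap: [0-0 FREE][1-11 ALLOC][12-58 FREE]
Free blocks: [1 47] total_free=48 largest=47 -> 100*(48-47)/48 = 100/48 ≈ 2.083 -> rounds to 2

Answer: 2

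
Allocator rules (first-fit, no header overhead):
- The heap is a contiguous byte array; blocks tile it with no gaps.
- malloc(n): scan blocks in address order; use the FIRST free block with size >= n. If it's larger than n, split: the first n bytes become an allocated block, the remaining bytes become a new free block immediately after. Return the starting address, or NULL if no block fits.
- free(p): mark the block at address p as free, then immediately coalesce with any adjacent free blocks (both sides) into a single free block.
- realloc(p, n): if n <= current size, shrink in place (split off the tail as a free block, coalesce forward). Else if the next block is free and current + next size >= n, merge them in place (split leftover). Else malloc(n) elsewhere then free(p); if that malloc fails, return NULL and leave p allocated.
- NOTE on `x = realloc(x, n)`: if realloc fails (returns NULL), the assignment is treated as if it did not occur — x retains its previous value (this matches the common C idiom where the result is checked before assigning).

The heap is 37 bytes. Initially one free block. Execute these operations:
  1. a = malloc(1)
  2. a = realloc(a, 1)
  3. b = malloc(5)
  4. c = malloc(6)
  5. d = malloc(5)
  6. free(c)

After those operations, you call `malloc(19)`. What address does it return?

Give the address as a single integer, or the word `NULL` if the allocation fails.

Answer: 17

Derivation:
Op 1: a = malloc(1) -> a = 0; heap: [0-0 ALLOC][1-36 FREE]
Op 2: a = realloc(a, 1) -> a = 0; heap: [0-0 ALLOC][1-36 FREE]
Op 3: b = malloc(5) -> b = 1; heap: [0-0 ALLOC][1-5 ALLOC][6-36 FREE]
Op 4: c = malloc(6) -> c = 6; heap: [0-0 ALLOC][1-5 ALLOC][6-11 ALLOC][12-36 FREE]
Op 5: d = malloc(5) -> d = 12; heap: [0-0 ALLOC][1-5 ALLOC][6-11 ALLOC][12-16 ALLOC][17-36 FREE]
Op 6: free(c) -> (freed c); heap: [0-0 ALLOC][1-5 ALLOC][6-11 FREE][12-16 ALLOC][17-36 FREE]
malloc(19): first-fit scan over [0-0 ALLOC][1-5 ALLOC][6-11 FREE][12-16 ALLOC][17-36 FREE] -> 17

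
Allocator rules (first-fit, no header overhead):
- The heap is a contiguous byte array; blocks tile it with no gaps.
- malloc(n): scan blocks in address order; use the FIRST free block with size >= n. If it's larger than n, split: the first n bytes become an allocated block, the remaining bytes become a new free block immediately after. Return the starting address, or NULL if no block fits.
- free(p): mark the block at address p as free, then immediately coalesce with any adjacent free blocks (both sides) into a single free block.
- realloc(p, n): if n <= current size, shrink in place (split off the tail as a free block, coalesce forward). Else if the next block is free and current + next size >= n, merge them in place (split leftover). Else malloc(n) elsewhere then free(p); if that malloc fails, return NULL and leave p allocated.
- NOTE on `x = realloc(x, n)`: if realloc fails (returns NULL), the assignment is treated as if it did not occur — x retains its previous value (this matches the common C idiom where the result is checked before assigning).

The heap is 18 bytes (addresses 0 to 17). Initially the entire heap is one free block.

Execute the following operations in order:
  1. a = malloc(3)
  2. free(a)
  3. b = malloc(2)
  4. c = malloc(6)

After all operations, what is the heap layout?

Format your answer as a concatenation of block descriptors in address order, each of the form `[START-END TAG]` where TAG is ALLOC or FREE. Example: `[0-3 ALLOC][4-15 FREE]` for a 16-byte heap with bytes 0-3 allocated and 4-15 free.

Answer: [0-1 ALLOC][2-7 ALLOC][8-17 FREE]

Derivation:
Op 1: a = malloc(3) -> a = 0; heap: [0-2 ALLOC][3-17 FREE]
Op 2: free(a) -> (freed a); heap: [0-17 FREE]
Op 3: b = malloc(2) -> b = 0; heap: [0-1 ALLOC][2-17 FREE]
Op 4: c = malloc(6) -> c = 2; heap: [0-1 ALLOC][2-7 ALLOC][8-17 FREE]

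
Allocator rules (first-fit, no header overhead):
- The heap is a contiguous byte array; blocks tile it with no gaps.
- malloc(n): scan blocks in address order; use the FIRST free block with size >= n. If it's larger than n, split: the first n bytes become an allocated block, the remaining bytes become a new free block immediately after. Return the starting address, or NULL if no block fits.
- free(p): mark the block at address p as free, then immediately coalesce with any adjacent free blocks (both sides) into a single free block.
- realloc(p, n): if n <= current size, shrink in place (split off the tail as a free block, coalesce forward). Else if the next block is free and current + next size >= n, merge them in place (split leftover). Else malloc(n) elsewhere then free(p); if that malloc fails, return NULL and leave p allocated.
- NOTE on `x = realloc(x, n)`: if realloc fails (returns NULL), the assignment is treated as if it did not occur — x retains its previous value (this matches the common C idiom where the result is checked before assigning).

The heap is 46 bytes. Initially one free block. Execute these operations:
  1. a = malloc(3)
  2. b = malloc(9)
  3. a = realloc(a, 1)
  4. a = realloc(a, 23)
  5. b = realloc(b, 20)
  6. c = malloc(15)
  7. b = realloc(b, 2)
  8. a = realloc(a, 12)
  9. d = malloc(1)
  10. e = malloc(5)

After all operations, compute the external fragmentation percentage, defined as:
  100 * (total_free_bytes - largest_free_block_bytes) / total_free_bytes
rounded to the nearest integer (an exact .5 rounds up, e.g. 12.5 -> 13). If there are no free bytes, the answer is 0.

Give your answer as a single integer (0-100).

Op 1: a = malloc(3) -> a = 0; heap: [0-2 ALLOC][3-45 FREE]
Op 2: b = malloc(9) -> b = 3; heap: [0-2 ALLOC][3-11 ALLOC][12-45 FREE]
Op 3: a = realloc(a, 1) -> a = 0; heap: [0-0 ALLOC][1-2 FREE][3-11 ALLOC][12-45 FREE]
Op 4: a = realloc(a, 23) -> a = 12; heap: [0-2 FREE][3-11 ALLOC][12-34 ALLOC][35-45 FREE]
Op 5: b = realloc(b, 20) -> NULL (b unchanged); heap: [0-2 FREE][3-11 ALLOC][12-34 ALLOC][35-45 FREE]
Op 6: c = malloc(15) -> c = NULL; heap: [0-2 FREE][3-11 ALLOC][12-34 ALLOC][35-45 FREE]
Op 7: b = realloc(b, 2) -> b = 3; heap: [0-2 FREE][3-4 ALLOC][5-11 FREE][12-34 ALLOC][35-45 FREE]
Op 8: a = realloc(a, 12) -> a = 12; heap: [0-2 FREE][3-4 ALLOC][5-11 FREE][12-23 ALLOC][24-45 FREE]
Op 9: d = malloc(1) -> d = 0; heap: [0-0 ALLOC][1-2 FREE][3-4 ALLOC][5-11 FREE][12-23 ALLOC][24-45 FREE]
Op 10: e = malloc(5) -> e = 5; heap: [0-0 ALLOC][1-2 FREE][3-4 ALLOC][5-9 ALLOC][10-11 FREE][12-23 ALLOC][24-45 FREE]
Free blocks: [2 2 22] total_free=26 largest=22 -> 100*(26-22)/26 = 400/26 ≈ 15.385 -> rounds to 15

Answer: 15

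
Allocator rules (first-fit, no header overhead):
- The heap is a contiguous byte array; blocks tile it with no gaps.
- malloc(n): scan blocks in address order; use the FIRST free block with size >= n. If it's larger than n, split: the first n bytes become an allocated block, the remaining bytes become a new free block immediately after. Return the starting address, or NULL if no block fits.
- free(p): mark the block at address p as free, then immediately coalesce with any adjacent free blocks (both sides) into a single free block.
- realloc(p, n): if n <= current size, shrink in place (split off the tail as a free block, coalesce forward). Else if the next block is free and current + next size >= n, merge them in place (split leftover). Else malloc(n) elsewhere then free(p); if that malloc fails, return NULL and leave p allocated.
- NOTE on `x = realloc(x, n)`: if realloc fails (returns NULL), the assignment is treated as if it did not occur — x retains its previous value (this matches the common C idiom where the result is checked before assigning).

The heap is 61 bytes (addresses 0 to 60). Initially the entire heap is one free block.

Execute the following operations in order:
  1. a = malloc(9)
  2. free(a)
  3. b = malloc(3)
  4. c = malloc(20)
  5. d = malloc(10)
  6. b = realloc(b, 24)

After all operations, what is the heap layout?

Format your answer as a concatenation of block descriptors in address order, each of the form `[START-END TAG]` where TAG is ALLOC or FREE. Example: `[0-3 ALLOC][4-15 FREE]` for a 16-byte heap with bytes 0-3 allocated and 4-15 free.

Op 1: a = malloc(9) -> a = 0; heap: [0-8 ALLOC][9-60 FREE]
Op 2: free(a) -> (freed a); heap: [0-60 FREE]
Op 3: b = malloc(3) -> b = 0; heap: [0-2 ALLOC][3-60 FREE]
Op 4: c = malloc(20) -> c = 3; heap: [0-2 ALLOC][3-22 ALLOC][23-60 FREE]
Op 5: d = malloc(10) -> d = 23; heap: [0-2 ALLOC][3-22 ALLOC][23-32 ALLOC][33-60 FREE]
Op 6: b = realloc(b, 24) -> b = 33; heap: [0-2 FREE][3-22 ALLOC][23-32 ALLOC][33-56 ALLOC][57-60 FREE]

Answer: [0-2 FREE][3-22 ALLOC][23-32 ALLOC][33-56 ALLOC][57-60 FREE]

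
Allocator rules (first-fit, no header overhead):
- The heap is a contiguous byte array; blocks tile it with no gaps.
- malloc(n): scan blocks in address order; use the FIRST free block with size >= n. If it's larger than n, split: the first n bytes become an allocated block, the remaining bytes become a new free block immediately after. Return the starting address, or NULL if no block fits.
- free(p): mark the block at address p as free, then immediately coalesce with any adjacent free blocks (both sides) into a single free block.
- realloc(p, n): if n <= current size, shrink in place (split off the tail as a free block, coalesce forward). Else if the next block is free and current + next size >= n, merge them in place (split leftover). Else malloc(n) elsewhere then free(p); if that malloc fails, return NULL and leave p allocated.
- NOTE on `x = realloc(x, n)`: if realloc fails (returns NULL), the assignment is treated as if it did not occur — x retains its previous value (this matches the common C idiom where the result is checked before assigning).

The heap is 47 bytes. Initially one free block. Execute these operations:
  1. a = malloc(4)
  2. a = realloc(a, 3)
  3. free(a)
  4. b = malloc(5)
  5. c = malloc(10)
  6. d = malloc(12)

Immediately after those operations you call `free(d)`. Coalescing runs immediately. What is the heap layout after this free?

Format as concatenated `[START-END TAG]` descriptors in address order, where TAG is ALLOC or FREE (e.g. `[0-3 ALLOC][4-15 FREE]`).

Op 1: a = malloc(4) -> a = 0; heap: [0-3 ALLOC][4-46 FREE]
Op 2: a = realloc(a, 3) -> a = 0; heap: [0-2 ALLOC][3-46 FREE]
Op 3: free(a) -> (freed a); heap: [0-46 FREE]
Op 4: b = malloc(5) -> b = 0; heap: [0-4 ALLOC][5-46 FREE]
Op 5: c = malloc(10) -> c = 5; heap: [0-4 ALLOC][5-14 ALLOC][15-46 FREE]
Op 6: d = malloc(12) -> d = 15; heap: [0-4 ALLOC][5-14 ALLOC][15-26 ALLOC][27-46 FREE]
free(d): d = 15 -> block [15-26 ALLOC]; mark free, coalesce with adjacent free neighbors -> [0-4 ALLOC][5-14 ALLOC][15-46 FREE]

Answer: [0-4 ALLOC][5-14 ALLOC][15-46 FREE]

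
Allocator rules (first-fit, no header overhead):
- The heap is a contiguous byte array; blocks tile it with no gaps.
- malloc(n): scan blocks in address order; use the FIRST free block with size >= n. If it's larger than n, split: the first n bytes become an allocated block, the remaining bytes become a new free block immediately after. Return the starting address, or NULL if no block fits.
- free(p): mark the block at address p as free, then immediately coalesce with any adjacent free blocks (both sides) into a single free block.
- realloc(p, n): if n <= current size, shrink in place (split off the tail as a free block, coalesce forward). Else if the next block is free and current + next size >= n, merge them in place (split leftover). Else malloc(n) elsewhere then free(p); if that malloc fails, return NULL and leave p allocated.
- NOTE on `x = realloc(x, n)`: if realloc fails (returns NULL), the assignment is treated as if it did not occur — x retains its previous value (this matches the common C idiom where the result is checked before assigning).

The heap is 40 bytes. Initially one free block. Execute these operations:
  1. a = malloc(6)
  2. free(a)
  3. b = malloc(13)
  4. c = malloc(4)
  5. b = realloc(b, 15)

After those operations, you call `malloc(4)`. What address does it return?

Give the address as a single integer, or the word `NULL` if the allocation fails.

Answer: 0

Derivation:
Op 1: a = malloc(6) -> a = 0; heap: [0-5 ALLOC][6-39 FREE]
Op 2: free(a) -> (freed a); heap: [0-39 FREE]
Op 3: b = malloc(13) -> b = 0; heap: [0-12 ALLOC][13-39 FREE]
Op 4: c = malloc(4) -> c = 13; heap: [0-12 ALLOC][13-16 ALLOC][17-39 FREE]
Op 5: b = realloc(b, 15) -> b = 17; heap: [0-12 FREE][13-16 ALLOC][17-31 ALLOC][32-39 FREE]
malloc(4): first-fit scan over [0-12 FREE][13-16 ALLOC][17-31 ALLOC][32-39 FREE] -> 0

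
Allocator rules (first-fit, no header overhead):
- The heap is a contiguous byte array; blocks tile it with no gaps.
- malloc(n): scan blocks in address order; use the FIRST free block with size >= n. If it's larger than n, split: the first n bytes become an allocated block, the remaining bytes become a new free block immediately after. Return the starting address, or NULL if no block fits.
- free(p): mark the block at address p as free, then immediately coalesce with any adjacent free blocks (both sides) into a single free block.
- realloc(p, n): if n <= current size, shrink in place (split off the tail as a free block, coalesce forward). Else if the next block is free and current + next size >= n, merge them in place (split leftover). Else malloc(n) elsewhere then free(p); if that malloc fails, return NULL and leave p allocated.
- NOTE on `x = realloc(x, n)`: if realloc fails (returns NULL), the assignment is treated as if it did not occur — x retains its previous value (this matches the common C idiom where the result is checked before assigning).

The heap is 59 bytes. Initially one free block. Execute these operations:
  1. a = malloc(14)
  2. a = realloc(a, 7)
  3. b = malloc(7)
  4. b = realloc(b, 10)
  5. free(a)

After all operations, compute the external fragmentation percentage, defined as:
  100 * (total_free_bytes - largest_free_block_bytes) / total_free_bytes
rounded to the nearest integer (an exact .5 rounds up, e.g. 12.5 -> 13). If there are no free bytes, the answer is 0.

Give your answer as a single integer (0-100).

Op 1: a = malloc(14) -> a = 0; heap: [0-13 ALLOC][14-58 FREE]
Op 2: a = realloc(a, 7) -> a = 0; heap: [0-6 ALLOC][7-58 FREE]
Op 3: b = malloc(7) -> b = 7; heap: [0-6 ALLOC][7-13 ALLOC][14-58 FREE]
Op 4: b = realloc(b, 10) -> b = 7; heap: [0-6 ALLOC][7-16 ALLOC][17-58 FREE]
Op 5: free(a) -> (freed a); heap: [0-6 FREE][7-16 ALLOC][17-58 FREE]
Free blocks: [7 42] total_free=49 largest=42 -> 100*(49-42)/49 = 700/49 ≈ 14.286 -> rounds to 14

Answer: 14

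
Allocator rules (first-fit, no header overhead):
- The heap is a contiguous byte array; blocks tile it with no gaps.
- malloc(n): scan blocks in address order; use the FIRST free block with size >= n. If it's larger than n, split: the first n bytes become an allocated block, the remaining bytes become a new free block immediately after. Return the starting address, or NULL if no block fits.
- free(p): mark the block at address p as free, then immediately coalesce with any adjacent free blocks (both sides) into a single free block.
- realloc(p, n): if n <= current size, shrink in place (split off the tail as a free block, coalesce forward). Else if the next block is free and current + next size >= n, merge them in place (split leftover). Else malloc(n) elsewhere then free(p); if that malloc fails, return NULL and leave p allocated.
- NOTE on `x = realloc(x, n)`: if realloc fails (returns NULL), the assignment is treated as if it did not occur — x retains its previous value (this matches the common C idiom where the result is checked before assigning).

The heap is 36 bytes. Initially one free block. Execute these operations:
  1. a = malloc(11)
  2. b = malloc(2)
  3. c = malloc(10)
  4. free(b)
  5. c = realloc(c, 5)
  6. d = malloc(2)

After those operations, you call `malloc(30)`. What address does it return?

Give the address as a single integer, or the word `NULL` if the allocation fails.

Answer: NULL

Derivation:
Op 1: a = malloc(11) -> a = 0; heap: [0-10 ALLOC][11-35 FREE]
Op 2: b = malloc(2) -> b = 11; heap: [0-10 ALLOC][11-12 ALLOC][13-35 FREE]
Op 3: c = malloc(10) -> c = 13; heap: [0-10 ALLOC][11-12 ALLOC][13-22 ALLOC][23-35 FREE]
Op 4: free(b) -> (freed b); heap: [0-10 ALLOC][11-12 FREE][13-22 ALLOC][23-35 FREE]
Op 5: c = realloc(c, 5) -> c = 13; heap: [0-10 ALLOC][11-12 FREE][13-17 ALLOC][18-35 FREE]
Op 6: d = malloc(2) -> d = 11; heap: [0-10 ALLOC][11-12 ALLOC][13-17 ALLOC][18-35 FREE]
malloc(30): first-fit scan over [0-10 ALLOC][11-12 ALLOC][13-17 ALLOC][18-35 FREE] -> NULL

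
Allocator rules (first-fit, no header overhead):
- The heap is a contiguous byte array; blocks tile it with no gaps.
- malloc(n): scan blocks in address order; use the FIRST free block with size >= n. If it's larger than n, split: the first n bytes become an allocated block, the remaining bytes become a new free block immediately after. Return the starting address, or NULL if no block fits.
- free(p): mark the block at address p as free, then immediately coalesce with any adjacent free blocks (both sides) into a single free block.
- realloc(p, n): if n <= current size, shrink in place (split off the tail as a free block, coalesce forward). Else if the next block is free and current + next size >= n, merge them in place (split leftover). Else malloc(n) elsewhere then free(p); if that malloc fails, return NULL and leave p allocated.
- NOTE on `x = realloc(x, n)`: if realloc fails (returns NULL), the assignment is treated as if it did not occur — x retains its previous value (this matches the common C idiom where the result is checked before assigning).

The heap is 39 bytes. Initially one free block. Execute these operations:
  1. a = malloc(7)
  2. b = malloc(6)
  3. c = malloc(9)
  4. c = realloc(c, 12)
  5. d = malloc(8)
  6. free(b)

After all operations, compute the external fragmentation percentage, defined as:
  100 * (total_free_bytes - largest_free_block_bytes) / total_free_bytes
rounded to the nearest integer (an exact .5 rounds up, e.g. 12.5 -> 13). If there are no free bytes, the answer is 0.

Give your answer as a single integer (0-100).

Op 1: a = malloc(7) -> a = 0; heap: [0-6 ALLOC][7-38 FREE]
Op 2: b = malloc(6) -> b = 7; heap: [0-6 ALLOC][7-12 ALLOC][13-38 FREE]
Op 3: c = malloc(9) -> c = 13; heap: [0-6 ALLOC][7-12 ALLOC][13-21 ALLOC][22-38 FREE]
Op 4: c = realloc(c, 12) -> c = 13; heap: [0-6 ALLOC][7-12 ALLOC][13-24 ALLOC][25-38 FREE]
Op 5: d = malloc(8) -> d = 25; heap: [0-6 ALLOC][7-12 ALLOC][13-24 ALLOC][25-32 ALLOC][33-38 FREE]
Op 6: free(b) -> (freed b); heap: [0-6 ALLOC][7-12 FREE][13-24 ALLOC][25-32 ALLOC][33-38 FREE]
Free blocks: [6 6] total_free=12 largest=6 -> 100*(12-6)/12 = 600/12 = 50

Answer: 50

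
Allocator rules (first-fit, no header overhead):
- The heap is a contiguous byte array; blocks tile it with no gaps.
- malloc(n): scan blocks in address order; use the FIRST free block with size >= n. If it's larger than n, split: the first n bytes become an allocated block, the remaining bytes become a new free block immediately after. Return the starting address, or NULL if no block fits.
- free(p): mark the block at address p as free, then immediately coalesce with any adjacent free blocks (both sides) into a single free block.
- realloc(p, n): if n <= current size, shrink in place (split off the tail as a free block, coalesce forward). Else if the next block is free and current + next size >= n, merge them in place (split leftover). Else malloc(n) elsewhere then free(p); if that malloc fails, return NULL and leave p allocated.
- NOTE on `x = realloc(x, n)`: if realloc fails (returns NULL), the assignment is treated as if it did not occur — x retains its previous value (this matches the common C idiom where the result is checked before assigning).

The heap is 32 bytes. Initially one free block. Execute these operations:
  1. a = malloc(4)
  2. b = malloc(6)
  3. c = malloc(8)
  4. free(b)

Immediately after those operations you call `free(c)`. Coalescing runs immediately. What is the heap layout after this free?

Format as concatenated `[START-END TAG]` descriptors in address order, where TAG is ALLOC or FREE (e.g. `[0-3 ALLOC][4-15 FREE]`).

Op 1: a = malloc(4) -> a = 0; heap: [0-3 ALLOC][4-31 FREE]
Op 2: b = malloc(6) -> b = 4; heap: [0-3 ALLOC][4-9 ALLOC][10-31 FREE]
Op 3: c = malloc(8) -> c = 10; heap: [0-3 ALLOC][4-9 ALLOC][10-17 ALLOC][18-31 FREE]
Op 4: free(b) -> (freed b); heap: [0-3 ALLOC][4-9 FREE][10-17 ALLOC][18-31 FREE]
free(c): c = 10 -> block [10-17 ALLOC]; mark free, coalesce with adjacent free neighbors -> [0-3 ALLOC][4-31 FREE]

Answer: [0-3 ALLOC][4-31 FREE]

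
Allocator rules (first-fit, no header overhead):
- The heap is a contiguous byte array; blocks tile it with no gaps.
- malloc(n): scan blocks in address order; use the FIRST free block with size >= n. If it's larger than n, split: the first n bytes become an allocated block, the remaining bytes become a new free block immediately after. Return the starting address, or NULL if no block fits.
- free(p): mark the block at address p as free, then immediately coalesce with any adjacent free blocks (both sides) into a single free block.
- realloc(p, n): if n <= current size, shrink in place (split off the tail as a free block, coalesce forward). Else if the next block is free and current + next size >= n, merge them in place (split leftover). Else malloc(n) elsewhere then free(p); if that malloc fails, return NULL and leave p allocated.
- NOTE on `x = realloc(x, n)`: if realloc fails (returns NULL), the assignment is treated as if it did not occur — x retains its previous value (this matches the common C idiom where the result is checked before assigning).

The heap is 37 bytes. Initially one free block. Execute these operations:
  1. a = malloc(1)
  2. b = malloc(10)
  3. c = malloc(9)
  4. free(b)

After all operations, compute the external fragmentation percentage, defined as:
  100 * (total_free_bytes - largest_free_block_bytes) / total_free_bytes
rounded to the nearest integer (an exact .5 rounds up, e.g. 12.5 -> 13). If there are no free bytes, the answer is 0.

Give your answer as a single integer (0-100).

Answer: 37

Derivation:
Op 1: a = malloc(1) -> a = 0; heap: [0-0 ALLOC][1-36 FREE]
Op 2: b = malloc(10) -> b = 1; heap: [0-0 ALLOC][1-10 ALLOC][11-36 FREE]
Op 3: c = malloc(9) -> c = 11; heap: [0-0 ALLOC][1-10 ALLOC][11-19 ALLOC][20-36 FREE]
Op 4: free(b) -> (freed b); heap: [0-0 ALLOC][1-10 FREE][11-19 ALLOC][20-36 FREE]
Free blocks: [10 17] total_free=27 largest=17 -> 100*(27-17)/27 = 1000/27 ≈ 37.037 -> rounds to 37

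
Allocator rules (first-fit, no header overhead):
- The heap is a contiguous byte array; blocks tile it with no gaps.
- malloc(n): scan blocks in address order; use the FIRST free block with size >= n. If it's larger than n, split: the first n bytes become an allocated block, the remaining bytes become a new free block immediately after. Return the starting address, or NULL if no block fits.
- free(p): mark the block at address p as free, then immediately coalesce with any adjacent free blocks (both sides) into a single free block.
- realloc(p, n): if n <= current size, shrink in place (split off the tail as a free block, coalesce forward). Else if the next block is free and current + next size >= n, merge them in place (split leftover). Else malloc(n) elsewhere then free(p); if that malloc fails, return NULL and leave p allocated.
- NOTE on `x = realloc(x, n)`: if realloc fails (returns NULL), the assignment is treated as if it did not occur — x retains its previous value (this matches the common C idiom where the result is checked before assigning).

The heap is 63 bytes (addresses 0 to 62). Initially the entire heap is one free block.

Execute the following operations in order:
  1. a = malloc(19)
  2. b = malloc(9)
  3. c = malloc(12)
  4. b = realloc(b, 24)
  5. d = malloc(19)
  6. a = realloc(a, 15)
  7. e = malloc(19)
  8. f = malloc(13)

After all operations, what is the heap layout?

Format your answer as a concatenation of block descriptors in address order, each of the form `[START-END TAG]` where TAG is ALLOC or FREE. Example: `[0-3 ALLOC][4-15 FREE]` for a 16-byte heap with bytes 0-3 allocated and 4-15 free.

Op 1: a = malloc(19) -> a = 0; heap: [0-18 ALLOC][19-62 FREE]
Op 2: b = malloc(9) -> b = 19; heap: [0-18 ALLOC][19-27 ALLOC][28-62 FREE]
Op 3: c = malloc(12) -> c = 28; heap: [0-18 ALLOC][19-27 ALLOC][28-39 ALLOC][40-62 FREE]
Op 4: b = realloc(b, 24) -> NULL (b unchanged); heap: [0-18 ALLOC][19-27 ALLOC][28-39 ALLOC][40-62 FREE]
Op 5: d = malloc(19) -> d = 40; heap: [0-18 ALLOC][19-27 ALLOC][28-39 ALLOC][40-58 ALLOC][59-62 FREE]
Op 6: a = realloc(a, 15) -> a = 0; heap: [0-14 ALLOC][15-18 FREE][19-27 ALLOC][28-39 ALLOC][40-58 ALLOC][59-62 FREE]
Op 7: e = malloc(19) -> e = NULL; heap: [0-14 ALLOC][15-18 FREE][19-27 ALLOC][28-39 ALLOC][40-58 ALLOC][59-62 FREE]
Op 8: f = malloc(13) -> f = NULL; heap: [0-14 ALLOC][15-18 FREE][19-27 ALLOC][28-39 ALLOC][40-58 ALLOC][59-62 FREE]

Answer: [0-14 ALLOC][15-18 FREE][19-27 ALLOC][28-39 ALLOC][40-58 ALLOC][59-62 FREE]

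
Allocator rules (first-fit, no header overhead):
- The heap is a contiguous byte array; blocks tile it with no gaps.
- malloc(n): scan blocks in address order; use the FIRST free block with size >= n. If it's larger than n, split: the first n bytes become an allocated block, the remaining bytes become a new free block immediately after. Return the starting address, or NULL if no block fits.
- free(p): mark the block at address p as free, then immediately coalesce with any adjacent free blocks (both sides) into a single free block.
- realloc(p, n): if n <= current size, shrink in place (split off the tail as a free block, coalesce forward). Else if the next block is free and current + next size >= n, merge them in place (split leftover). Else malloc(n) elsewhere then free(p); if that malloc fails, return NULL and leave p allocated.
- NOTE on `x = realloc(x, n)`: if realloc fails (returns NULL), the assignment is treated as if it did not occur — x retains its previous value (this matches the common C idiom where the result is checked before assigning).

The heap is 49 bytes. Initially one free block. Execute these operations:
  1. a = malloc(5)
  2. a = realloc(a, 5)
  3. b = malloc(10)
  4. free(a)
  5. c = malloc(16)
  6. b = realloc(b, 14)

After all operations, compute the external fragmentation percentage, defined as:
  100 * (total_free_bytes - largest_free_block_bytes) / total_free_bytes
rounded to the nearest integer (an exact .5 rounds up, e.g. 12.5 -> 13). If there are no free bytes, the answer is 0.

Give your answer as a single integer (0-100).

Answer: 21

Derivation:
Op 1: a = malloc(5) -> a = 0; heap: [0-4 ALLOC][5-48 FREE]
Op 2: a = realloc(a, 5) -> a = 0; heap: [0-4 ALLOC][5-48 FREE]
Op 3: b = malloc(10) -> b = 5; heap: [0-4 ALLOC][5-14 ALLOC][15-48 FREE]
Op 4: free(a) -> (freed a); heap: [0-4 FREE][5-14 ALLOC][15-48 FREE]
Op 5: c = malloc(16) -> c = 15; heap: [0-4 FREE][5-14 ALLOC][15-30 ALLOC][31-48 FREE]
Op 6: b = realloc(b, 14) -> b = 31; heap: [0-14 FREE][15-30 ALLOC][31-44 ALLOC][45-48 FREE]
Free blocks: [15 4] total_free=19 largest=15 -> 100*(19-15)/19 = 400/19 ≈ 21.053 -> rounds to 21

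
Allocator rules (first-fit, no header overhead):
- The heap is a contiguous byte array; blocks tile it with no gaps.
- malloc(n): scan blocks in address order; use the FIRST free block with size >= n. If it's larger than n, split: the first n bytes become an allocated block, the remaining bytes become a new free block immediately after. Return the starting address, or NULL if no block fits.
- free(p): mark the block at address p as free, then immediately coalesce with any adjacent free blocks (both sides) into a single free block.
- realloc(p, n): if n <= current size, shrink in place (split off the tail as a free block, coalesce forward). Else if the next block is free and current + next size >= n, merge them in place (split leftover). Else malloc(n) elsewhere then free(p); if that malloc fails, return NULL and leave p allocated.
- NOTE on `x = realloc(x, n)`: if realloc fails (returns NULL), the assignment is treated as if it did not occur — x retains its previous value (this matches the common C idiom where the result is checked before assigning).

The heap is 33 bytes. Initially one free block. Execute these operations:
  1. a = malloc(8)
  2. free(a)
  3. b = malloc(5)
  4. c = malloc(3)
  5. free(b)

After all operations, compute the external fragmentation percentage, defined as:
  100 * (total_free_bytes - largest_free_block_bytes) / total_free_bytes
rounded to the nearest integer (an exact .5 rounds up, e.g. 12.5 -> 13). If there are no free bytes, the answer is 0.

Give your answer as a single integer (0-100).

Op 1: a = malloc(8) -> a = 0; heap: [0-7 ALLOC][8-32 FREE]
Op 2: free(a) -> (freed a); heap: [0-32 FREE]
Op 3: b = malloc(5) -> b = 0; heap: [0-4 ALLOC][5-32 FREE]
Op 4: c = malloc(3) -> c = 5; heap: [0-4 ALLOC][5-7 ALLOC][8-32 FREE]
Op 5: free(b) -> (freed b); heap: [0-4 FREE][5-7 ALLOC][8-32 FREE]
Free blocks: [5 25] total_free=30 largest=25 -> 100*(30-25)/30 = 500/30 ≈ 16.667 -> rounds to 17

Answer: 17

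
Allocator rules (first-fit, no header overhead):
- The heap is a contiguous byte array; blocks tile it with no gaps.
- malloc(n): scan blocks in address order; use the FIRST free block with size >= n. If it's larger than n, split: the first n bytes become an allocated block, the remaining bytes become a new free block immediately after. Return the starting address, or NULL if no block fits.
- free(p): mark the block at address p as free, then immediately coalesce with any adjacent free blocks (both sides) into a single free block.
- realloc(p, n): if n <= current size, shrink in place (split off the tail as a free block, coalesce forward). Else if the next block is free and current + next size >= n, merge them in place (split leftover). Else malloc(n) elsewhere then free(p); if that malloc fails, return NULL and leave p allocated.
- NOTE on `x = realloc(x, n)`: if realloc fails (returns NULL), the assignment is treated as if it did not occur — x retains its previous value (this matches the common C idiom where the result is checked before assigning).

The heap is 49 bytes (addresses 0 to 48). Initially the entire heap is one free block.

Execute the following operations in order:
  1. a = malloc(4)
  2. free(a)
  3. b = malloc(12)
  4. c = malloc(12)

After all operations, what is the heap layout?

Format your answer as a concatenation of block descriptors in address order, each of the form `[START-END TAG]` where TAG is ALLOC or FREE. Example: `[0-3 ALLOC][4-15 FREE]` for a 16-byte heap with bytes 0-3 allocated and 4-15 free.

Answer: [0-11 ALLOC][12-23 ALLOC][24-48 FREE]

Derivation:
Op 1: a = malloc(4) -> a = 0; heap: [0-3 ALLOC][4-48 FREE]
Op 2: free(a) -> (freed a); heap: [0-48 FREE]
Op 3: b = malloc(12) -> b = 0; heap: [0-11 ALLOC][12-48 FREE]
Op 4: c = malloc(12) -> c = 12; heap: [0-11 ALLOC][12-23 ALLOC][24-48 FREE]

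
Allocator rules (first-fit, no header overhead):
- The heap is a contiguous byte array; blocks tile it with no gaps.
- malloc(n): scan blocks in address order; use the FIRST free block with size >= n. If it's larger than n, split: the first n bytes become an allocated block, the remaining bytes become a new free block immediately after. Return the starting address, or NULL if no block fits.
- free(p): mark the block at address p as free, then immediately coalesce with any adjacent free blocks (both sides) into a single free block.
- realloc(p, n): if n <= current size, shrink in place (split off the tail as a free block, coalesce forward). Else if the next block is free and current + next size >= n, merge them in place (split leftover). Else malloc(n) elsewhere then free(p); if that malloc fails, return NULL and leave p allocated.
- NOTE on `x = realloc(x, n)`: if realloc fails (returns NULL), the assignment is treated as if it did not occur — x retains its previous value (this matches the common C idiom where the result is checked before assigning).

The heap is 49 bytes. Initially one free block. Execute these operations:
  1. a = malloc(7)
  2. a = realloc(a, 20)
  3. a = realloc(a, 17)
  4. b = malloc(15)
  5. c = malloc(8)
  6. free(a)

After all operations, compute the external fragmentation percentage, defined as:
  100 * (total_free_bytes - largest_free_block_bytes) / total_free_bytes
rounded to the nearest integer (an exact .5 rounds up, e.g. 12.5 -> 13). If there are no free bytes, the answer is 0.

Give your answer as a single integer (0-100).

Answer: 35

Derivation:
Op 1: a = malloc(7) -> a = 0; heap: [0-6 ALLOC][7-48 FREE]
Op 2: a = realloc(a, 20) -> a = 0; heap: [0-19 ALLOC][20-48 FREE]
Op 3: a = realloc(a, 17) -> a = 0; heap: [0-16 ALLOC][17-48 FREE]
Op 4: b = malloc(15) -> b = 17; heap: [0-16 ALLOC][17-31 ALLOC][32-48 FREE]
Op 5: c = malloc(8) -> c = 32; heap: [0-16 ALLOC][17-31 ALLOC][32-39 ALLOC][40-48 FREE]
Op 6: free(a) -> (freed a); heap: [0-16 FREE][17-31 ALLOC][32-39 ALLOC][40-48 FREE]
Free blocks: [17 9] total_free=26 largest=17 -> 100*(26-17)/26 = 900/26 ≈ 34.615 -> rounds to 35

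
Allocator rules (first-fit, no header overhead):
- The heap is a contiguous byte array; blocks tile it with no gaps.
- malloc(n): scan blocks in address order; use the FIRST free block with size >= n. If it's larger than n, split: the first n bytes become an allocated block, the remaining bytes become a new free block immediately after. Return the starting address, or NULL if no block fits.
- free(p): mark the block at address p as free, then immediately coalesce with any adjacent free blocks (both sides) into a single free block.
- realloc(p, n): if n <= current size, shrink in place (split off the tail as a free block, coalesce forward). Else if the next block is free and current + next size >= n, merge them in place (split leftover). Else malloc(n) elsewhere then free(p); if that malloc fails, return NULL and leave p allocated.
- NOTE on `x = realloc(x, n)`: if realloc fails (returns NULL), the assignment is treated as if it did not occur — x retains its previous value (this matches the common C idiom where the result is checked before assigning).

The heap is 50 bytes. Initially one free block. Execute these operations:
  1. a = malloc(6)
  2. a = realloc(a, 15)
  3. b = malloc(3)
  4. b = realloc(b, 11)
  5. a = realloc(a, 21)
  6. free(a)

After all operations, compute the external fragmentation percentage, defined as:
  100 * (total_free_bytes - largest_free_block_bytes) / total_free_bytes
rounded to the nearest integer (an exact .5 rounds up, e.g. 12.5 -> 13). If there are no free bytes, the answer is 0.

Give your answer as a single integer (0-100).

Op 1: a = malloc(6) -> a = 0; heap: [0-5 ALLOC][6-49 FREE]
Op 2: a = realloc(a, 15) -> a = 0; heap: [0-14 ALLOC][15-49 FREE]
Op 3: b = malloc(3) -> b = 15; heap: [0-14 ALLOC][15-17 ALLOC][18-49 FREE]
Op 4: b = realloc(b, 11) -> b = 15; heap: [0-14 ALLOC][15-25 ALLOC][26-49 FREE]
Op 5: a = realloc(a, 21) -> a = 26; heap: [0-14 FREE][15-25 ALLOC][26-46 ALLOC][47-49 FREE]
Op 6: free(a) -> (freed a); heap: [0-14 FREE][15-25 ALLOC][26-49 FREE]
Free blocks: [15 24] total_free=39 largest=24 -> 100*(39-24)/39 = 1500/39 ≈ 38.462 -> rounds to 38

Answer: 38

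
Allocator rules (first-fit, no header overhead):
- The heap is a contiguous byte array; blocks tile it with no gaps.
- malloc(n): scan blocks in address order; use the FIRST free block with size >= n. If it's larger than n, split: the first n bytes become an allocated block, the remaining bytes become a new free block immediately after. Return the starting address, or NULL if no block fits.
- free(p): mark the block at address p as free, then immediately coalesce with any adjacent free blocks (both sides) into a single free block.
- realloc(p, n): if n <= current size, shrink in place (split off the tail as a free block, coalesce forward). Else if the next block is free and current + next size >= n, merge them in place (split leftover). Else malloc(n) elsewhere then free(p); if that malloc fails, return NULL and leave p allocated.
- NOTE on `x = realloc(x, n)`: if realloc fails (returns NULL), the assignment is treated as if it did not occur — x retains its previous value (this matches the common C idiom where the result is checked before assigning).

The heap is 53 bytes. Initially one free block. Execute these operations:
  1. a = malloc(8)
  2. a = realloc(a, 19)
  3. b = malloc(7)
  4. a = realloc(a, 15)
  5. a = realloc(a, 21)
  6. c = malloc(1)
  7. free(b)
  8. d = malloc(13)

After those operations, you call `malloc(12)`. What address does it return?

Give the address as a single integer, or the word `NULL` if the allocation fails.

Answer: 14

Derivation:
Op 1: a = malloc(8) -> a = 0; heap: [0-7 ALLOC][8-52 FREE]
Op 2: a = realloc(a, 19) -> a = 0; heap: [0-18 ALLOC][19-52 FREE]
Op 3: b = malloc(7) -> b = 19; heap: [0-18 ALLOC][19-25 ALLOC][26-52 FREE]
Op 4: a = realloc(a, 15) -> a = 0; heap: [0-14 ALLOC][15-18 FREE][19-25 ALLOC][26-52 FREE]
Op 5: a = realloc(a, 21) -> a = 26; heap: [0-18 FREE][19-25 ALLOC][26-46 ALLOC][47-52 FREE]
Op 6: c = malloc(1) -> c = 0; heap: [0-0 ALLOC][1-18 FREE][19-25 ALLOC][26-46 ALLOC][47-52 FREE]
Op 7: free(b) -> (freed b); heap: [0-0 ALLOC][1-25 FREE][26-46 ALLOC][47-52 FREE]
Op 8: d = malloc(13) -> d = 1; heap: [0-0 ALLOC][1-13 ALLOC][14-25 FREE][26-46 ALLOC][47-52 FREE]
malloc(12): first-fit scan over [0-0 ALLOC][1-13 ALLOC][14-25 FREE][26-46 ALLOC][47-52 FREE] -> 14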